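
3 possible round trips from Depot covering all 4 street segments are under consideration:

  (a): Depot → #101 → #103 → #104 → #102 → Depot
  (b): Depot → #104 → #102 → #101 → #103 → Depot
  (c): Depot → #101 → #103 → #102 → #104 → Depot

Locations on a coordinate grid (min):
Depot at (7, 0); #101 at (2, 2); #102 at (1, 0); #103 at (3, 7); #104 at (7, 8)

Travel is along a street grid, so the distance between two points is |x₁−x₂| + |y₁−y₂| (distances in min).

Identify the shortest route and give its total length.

(a): 7 + 6 + 5 + 14 + 6 = 38
(b): 8 + 14 + 3 + 6 + 11 = 42
(c): 7 + 6 + 9 + 14 + 8 = 44

Shortest is (a), total 38 min.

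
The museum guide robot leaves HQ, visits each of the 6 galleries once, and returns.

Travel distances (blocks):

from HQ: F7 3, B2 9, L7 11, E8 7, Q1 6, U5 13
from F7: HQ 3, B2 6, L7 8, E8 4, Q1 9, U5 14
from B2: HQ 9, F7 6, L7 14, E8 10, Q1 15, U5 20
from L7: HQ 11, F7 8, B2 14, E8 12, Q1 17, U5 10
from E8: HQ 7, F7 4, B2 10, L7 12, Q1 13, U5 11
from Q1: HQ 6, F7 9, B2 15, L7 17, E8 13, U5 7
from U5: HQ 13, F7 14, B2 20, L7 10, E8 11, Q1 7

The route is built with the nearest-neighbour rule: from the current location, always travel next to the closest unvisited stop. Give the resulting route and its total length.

Total distance 54 blocks via the nearest-neighbour route HQ → F7 → E8 → B2 → L7 → U5 → Q1 → HQ.

From HQ: distances to unvisited — F7=3, Q1=6, E8=7, B2=9, L7=11, U5=13. Nearest is F7 (3).
From F7: distances to unvisited — E8=4, B2=6, L7=8, Q1=9, U5=14. Nearest is E8 (4).
From E8: distances to unvisited — B2=10, U5=11, L7=12, Q1=13. Nearest is B2 (10).
From B2: distances to unvisited — L7=14, Q1=15, U5=20. Nearest is L7 (14).
From L7: distances to unvisited — U5=10, Q1=17. Nearest is U5 (10).
From U5: distances to unvisited — Q1=7. Nearest is Q1 (7).
Return Q1→HQ: 6.
Total = 3 + 4 + 10 + 14 + 10 + 7 + 6 = 54.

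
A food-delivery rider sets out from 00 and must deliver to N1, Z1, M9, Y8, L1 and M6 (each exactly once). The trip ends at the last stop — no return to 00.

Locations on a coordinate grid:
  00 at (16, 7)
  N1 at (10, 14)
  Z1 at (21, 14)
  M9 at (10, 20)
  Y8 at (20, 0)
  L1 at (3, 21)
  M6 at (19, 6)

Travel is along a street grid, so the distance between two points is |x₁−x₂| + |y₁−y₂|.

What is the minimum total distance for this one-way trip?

Shortest open route: 51.

There are 6! = 720 possible orderings.
00→N1→Z1→M9→Y8→L1→M6: 13+11+17+30+38+31 = 140
00→N1→Z1→M9→Y8→M6→L1: 13+11+17+30+7+31 = 109
00→N1→Z1→M9→L1→Y8→M6: 13+11+17+8+38+7 = 94
00→N1→Z1→M9→L1→M6→Y8: 13+11+17+8+31+7 = 87
00→N1→Z1→M9→M6→Y8→L1: 13+11+17+23+7+38 = 109
00→N1→Z1→M9→M6→L1→Y8: 13+11+17+23+31+38 = 133
00→N1→Z1→Y8→M9→L1→M6: 13+11+15+30+8+31 = 108
00→N1→Z1→Y8→M9→M6→L1: 13+11+15+30+23+31 = 123
… (712 more)
00→M6→Y8→Z1→N1→M9→L1: 4+7+15+11+6+8 = 51  ← best
The minimum is 51.
One shortest path: 00 → M6 → Y8 → Z1 → N1 → M9 → L1.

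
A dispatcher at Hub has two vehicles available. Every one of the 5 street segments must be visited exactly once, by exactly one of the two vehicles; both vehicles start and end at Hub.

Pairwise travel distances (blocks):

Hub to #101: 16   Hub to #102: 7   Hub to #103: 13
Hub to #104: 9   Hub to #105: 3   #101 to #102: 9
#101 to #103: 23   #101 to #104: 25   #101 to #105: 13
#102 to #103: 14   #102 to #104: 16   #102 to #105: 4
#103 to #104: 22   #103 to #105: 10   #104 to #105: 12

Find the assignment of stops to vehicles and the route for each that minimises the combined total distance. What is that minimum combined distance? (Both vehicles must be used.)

70 blocks — the smallest possible combined total.

There are 2^4 − 1 = 15 ways to divide the 5 stops into two non-empty groups. For each, the best each vehicle can do is its own shortest tour through its group:
  {#101} + {#102, #103, #104, #105}: 32 + 52 = 84
  {#102} + {#101, #103, #104, #105}: 14 + 70 = 84
  {#101, #102} + {#103, #104, #105}: 32 + 44 = 76
  {#103} + {#101, #102, #104, #105}: 26 + 50 = 76
  {#101, #103} + {#102, #104, #105}: 52 + 32 = 84
  {#102, #103} + {#101, #104, #105}: 34 + 50 = 84
  … (15 splits in total)
  {#104} + {#101, #102, #103, #105}: 18 + 52 = 70  ← best
Best: vehicle 1 Hub → #104 → Hub = 18; vehicle 2 Hub → #101 → #102 → #103 → #105 → Hub = 52; combined 70.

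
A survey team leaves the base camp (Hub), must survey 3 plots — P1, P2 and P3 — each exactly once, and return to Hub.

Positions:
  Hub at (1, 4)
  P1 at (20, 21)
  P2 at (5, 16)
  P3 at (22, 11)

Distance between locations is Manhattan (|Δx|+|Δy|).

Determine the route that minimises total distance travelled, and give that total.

There are 3 distinct closed tours to check (reversals are equivalent).
Hub-P1-P2-P3-Hub: 36+20+22+28 = 106
Hub-P1-P3-P2-Hub: 36+12+22+16 = 86
Hub-P2-P1-P3-Hub: 16+20+12+28 = 76
The minimum is 76.
One optimal route: Hub → P2 → P1 → P3 → Hub (or its reverse).

Shortest round trip = 76.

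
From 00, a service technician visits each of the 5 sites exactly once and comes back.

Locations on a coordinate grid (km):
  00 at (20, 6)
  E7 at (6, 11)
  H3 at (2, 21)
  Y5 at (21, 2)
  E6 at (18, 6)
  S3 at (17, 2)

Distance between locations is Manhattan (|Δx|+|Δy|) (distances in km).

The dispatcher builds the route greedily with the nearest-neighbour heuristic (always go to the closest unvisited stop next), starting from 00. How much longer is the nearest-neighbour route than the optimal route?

The nearest-neighbour route is 6 km longer than optimal.

From 00: E6=2, Y5=5, S3=7, E7=19, H3=33 → choose E6 (2).
From E6: S3=5, Y5=7, E7=17, H3=31 → choose S3 (5).
From S3: Y5=4, E7=20, H3=34 → choose Y5 (4).
From Y5: E7=24, H3=38 → choose E7 (24).
From E7: H3=14 → choose H3 (14).
NN route 00 → E6 → S3 → Y5 → E7 → H3 → 00 costs 82.
Optimal: 00 → Y5 → S3 → E7 → H3 → E6 → 00 costs 76 (by enumerating all 60 distinct tours).
Excess = 82 − 76 = 6.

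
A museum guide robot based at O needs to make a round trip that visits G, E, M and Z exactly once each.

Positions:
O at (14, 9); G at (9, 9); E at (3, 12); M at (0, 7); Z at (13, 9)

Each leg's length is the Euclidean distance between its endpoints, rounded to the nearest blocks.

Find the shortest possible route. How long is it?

31 blocks — the shortest possible round trip.

With 4 stops there are 4!/2 = 12 distinct round trips (a route and its reverse cost the same).
O - G - E - M - Z - O: 5+7+6+13+1 = 32
O - G - E - Z - M - O: 5+7+10+13+14 = 49
O - G - M - E - Z - O: 5+9+6+10+1 = 31
O - G - M - Z - E - O: 5+9+13+10+11 = 48
O - G - Z - E - M - O: 5+4+10+6+14 = 39
O - G - Z - M - E - O: 5+4+13+6+11 = 39
O - E - G - M - Z - O: 11+7+9+13+1 = 41
O - E - G - Z - M - O: 11+7+4+13+14 = 49
O - E - M - G - Z - O: 11+6+9+4+1 = 31
O - E - Z - G - M - O: 11+10+4+9+14 = 48
O - M - G - E - Z - O: 14+9+7+10+1 = 41
O - M - E - G - Z - O: 14+6+7+4+1 = 32
The minimum is 31.
One optimal route: O → G → M → E → Z → O (or its reverse).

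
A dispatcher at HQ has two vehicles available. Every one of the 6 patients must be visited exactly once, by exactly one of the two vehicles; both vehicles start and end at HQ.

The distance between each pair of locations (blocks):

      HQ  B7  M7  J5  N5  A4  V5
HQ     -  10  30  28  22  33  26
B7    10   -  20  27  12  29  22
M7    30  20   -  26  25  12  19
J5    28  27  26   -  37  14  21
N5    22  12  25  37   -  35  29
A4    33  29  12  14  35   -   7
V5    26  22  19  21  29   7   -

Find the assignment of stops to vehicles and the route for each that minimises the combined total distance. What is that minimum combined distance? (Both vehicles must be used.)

There are 2^5 − 1 = 31 ways to divide the 6 stops into two non-empty groups. For each, the best each vehicle can do is its own shortest tour through its group:
  {B7} + {M7, J5, N5, A4, V5}: 20 + 115 = 135
  {M7} + {B7, J5, N5, A4, V5}: 60 + 100 = 160
  {B7, M7} + {J5, N5, A4, V5}: 60 + 100 = 160
  {J5} + {B7, M7, N5, A4, V5}: 56 + 92 = 148
  {B7, J5} + {M7, N5, A4, V5}: 65 + 92 = 157
  {M7, J5} + {B7, N5, A4, V5}: 84 + 90 = 174
  … (31 splits in total)
Best: vehicle 1 HQ → B7 → HQ = 20; vehicle 2 HQ → J5 → A4 → V5 → M7 → N5 → HQ = 115; combined 135.

Minimum combined distance: 135 blocks.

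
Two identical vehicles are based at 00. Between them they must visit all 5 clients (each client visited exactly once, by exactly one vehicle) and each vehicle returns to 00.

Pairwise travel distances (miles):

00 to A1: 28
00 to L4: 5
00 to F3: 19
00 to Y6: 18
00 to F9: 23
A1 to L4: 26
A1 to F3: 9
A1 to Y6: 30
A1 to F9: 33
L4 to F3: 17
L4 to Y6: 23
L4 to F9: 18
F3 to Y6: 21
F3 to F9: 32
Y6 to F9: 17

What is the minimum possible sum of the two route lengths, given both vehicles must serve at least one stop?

Check every non-empty split of the stops between the two vehicles; for each half take its own optimal tour:
  {A1} + {L4, F3, Y6, F9}: 56 + 80 = 136
  {L4} + {A1, F3, Y6, F9}: 10 + 96 = 106
  {A1, L4} + {F3, Y6, F9}: 59 + 80 = 139
  {F3} + {A1, L4, Y6, F9}: 38 + 98 = 136
  {A1, F3} + {L4, Y6, F9}: 56 + 58 = 114
  {L4, F3} + {A1, Y6, F9}: 41 + 96 = 137
  … (15 splits in total)
Best: vehicle 1 00 → L4 → 00 = 10; vehicle 2 00 → F3 → A1 → F9 → Y6 → 00 = 96; combined 106.

Minimum combined distance: 106 miles.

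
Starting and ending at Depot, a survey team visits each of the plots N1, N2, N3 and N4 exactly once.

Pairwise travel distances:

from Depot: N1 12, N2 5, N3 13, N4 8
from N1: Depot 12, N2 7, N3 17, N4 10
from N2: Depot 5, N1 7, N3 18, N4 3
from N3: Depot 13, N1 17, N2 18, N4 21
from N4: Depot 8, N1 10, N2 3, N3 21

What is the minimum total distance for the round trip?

There are 12 distinct closed tours to check (reversals are equivalent).
Depot - N1 - N2 - N3 - N4 - Depot: 12+7+18+21+8 = 66
Depot - N1 - N2 - N4 - N3 - Depot: 12+7+3+21+13 = 56
Depot - N1 - N3 - N2 - N4 - Depot: 12+17+18+3+8 = 58
Depot - N1 - N3 - N4 - N2 - Depot: 12+17+21+3+5 = 58
Depot - N1 - N4 - N2 - N3 - Depot: 12+10+3+18+13 = 56
Depot - N1 - N4 - N3 - N2 - Depot: 12+10+21+18+5 = 66
Depot - N2 - N1 - N3 - N4 - Depot: 5+7+17+21+8 = 58
Depot - N2 - N1 - N4 - N3 - Depot: 5+7+10+21+13 = 56
Depot - N2 - N3 - N1 - N4 - Depot: 5+18+17+10+8 = 58
Depot - N2 - N4 - N1 - N3 - Depot: 5+3+10+17+13 = 48
Depot - N3 - N1 - N2 - N4 - Depot: 13+17+7+3+8 = 48
Depot - N3 - N2 - N1 - N4 - Depot: 13+18+7+10+8 = 56
The minimum is 48.
One optimal route: Depot → N2 → N4 → N1 → N3 → Depot (or its reverse).

Minimum total distance: 48.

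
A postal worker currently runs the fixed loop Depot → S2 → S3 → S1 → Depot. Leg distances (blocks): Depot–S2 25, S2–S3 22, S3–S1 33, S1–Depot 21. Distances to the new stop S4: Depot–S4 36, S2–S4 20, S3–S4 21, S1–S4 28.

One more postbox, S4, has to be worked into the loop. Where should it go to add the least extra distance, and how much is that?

Insertion cost between consecutive stops i–j is d(i,S4) + d(S4,j) − d(i,j):
  between Depot and S2: 36 + 20 − 25 = 31
  between S2 and S3: 20 + 21 − 22 = 19
  between S3 and S1: 21 + 28 − 33 = 16
  between S1 and Depot: 28 + 36 − 21 = 43
Cheapest insertion is between S3 and S1, adding 16.
New total = 101 + 16 = 117.

Minimum extra distance: 16 blocks, inserting S4 between S3 and S1.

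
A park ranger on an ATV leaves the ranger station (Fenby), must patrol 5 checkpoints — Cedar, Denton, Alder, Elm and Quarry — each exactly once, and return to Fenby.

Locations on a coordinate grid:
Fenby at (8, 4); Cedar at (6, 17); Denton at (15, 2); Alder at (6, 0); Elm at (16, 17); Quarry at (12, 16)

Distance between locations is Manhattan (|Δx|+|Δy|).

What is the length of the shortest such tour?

Minimum total distance: 60.

With 5 stops there are 5!/2 = 60 distinct round trips (a route and its reverse cost the same).
Fenby - Cedar - Denton - Alder - Elm - Quarry - Fenby: 15+24+11+27+5+16 = 98
Fenby - Cedar - Denton - Alder - Quarry - Elm - Fenby: 15+24+11+22+5+21 = 98
Fenby - Cedar - Denton - Elm - Alder - Quarry - Fenby: 15+24+16+27+22+16 = 120
Fenby - Cedar - Denton - Elm - Quarry - Alder - Fenby: 15+24+16+5+22+6 = 88
Fenby - Cedar - Denton - Quarry - Alder - Elm - Fenby: 15+24+17+22+27+21 = 126
Fenby - Cedar - Denton - Quarry - Elm - Alder - Fenby: 15+24+17+5+27+6 = 94
Fenby - Cedar - Alder - Denton - Elm - Quarry - Fenby: 15+17+11+16+5+16 = 80
Fenby - Cedar - Alder - Denton - Quarry - Elm - Fenby: 15+17+11+17+5+21 = 86
Fenby - Cedar - Alder - Elm - Denton - Quarry - Fenby: 15+17+27+16+17+16 = 108
Fenby - Cedar - Alder - Elm - Quarry - Denton - Fenby: 15+17+27+5+17+9 = 90
Fenby - Cedar - Alder - Quarry - Denton - Elm - Fenby: 15+17+22+17+16+21 = 108
Fenby - Cedar - Alder - Quarry - Elm - Denton - Fenby: 15+17+22+5+16+9 = 84
Fenby - Cedar - Elm - Denton - Alder - Quarry - Fenby: 15+10+16+11+22+16 = 90
Fenby - Cedar - Elm - Denton - Quarry - Alder - Fenby: 15+10+16+17+22+6 = 86
… (46 more)
Fenby - Cedar - Quarry - Elm - Denton - Alder - Fenby: 15+7+5+16+11+6 = 60  ← best
The minimum is 60.
One optimal route: Fenby → Cedar → Quarry → Elm → Denton → Alder → Fenby (or its reverse).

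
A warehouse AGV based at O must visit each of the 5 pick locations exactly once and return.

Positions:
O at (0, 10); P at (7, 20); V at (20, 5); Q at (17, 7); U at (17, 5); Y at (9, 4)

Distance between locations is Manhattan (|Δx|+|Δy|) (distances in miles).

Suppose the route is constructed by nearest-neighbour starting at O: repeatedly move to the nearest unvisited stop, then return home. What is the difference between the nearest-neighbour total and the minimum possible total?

From O: Y=15, P=17, Q=20, U=22, V=25 → choose Y (15).
From Y: U=9, Q=11, V=12, P=18 → choose U (9).
From U: Q=2, V=3, P=25 → choose Q (2).
From Q: V=5, P=23 → choose V (5).
From V: P=28 → choose P (28).
NN route O → Y → U → Q → V → P → O costs 76.
Optimal: O → P → Q → V → U → Y → O costs 72 (by enumerating all 60 distinct tours).
Excess = 76 − 72 = 4.

Excess over optimum: 4 miles.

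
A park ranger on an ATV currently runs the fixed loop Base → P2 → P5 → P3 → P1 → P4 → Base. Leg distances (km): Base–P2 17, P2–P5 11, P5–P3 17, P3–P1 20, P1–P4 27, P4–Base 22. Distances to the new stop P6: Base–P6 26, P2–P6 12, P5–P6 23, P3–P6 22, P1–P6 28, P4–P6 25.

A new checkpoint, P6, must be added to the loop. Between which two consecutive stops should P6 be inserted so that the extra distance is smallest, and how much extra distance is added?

Insertion cost between consecutive stops i–j is d(i,P6) + d(P6,j) − d(i,j):
  between Base and P2: 26 + 12 − 17 = 21
  between P2 and P5: 12 + 23 − 11 = 24
  between P5 and P3: 23 + 22 − 17 = 28
  between P3 and P1: 22 + 28 − 20 = 30
  between P1 and P4: 28 + 25 − 27 = 26
  between P4 and Base: 25 + 26 − 22 = 29
Cheapest insertion is between Base and P2, adding 21.
New total = 114 + 21 = 135.

+21 km — insert P6 between Base and P2.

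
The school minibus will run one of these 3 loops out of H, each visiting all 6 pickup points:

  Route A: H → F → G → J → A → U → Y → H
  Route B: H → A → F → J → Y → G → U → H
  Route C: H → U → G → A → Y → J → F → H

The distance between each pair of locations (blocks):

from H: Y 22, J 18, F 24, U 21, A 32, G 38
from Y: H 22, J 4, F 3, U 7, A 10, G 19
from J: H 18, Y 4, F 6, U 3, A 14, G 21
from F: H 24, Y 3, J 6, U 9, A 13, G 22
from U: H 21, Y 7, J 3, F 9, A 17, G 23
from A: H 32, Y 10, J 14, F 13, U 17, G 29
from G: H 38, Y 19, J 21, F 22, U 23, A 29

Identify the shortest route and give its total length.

Shortest is Route C, total 117 blocks.

Route A: 24 + 22 + 21 + 14 + 17 + 7 + 22 = 127
Route B: 32 + 13 + 6 + 4 + 19 + 23 + 21 = 118
Route C: 21 + 23 + 29 + 10 + 4 + 6 + 24 = 117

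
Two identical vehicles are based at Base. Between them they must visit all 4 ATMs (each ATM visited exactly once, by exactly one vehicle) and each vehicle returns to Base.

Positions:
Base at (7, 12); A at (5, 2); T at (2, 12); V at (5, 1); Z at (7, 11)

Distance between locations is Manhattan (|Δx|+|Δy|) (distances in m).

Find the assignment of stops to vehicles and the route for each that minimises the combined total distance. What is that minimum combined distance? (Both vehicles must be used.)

There are 2^3 − 1 = 7 ways to divide the 4 stops into two non-empty groups. For each, the best each vehicle can do is its own shortest tour through its group:
  {A} + {T, V, Z}: 24 + 32 = 56
  {T} + {A, V, Z}: 10 + 26 = 36
  {A, T} + {V, Z}: 30 + 26 = 56
  {V} + {A, T, Z}: 26 + 30 = 56
  {A, V} + {T, Z}: 26 + 12 = 38
  {T, V} + {A, Z}: 32 + 24 = 56
  … (7 splits in total)
  {A, T, V} + {Z}: 32 + 2 = 34  ← best
Best: vehicle 1 Base → A → V → T → Base = 32; vehicle 2 Base → Z → Base = 2; combined 34.

34 m — the smallest possible combined total.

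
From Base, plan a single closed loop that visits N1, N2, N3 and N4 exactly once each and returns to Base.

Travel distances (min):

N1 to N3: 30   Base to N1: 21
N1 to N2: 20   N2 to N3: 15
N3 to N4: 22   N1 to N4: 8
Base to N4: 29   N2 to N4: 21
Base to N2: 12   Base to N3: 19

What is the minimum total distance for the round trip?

78 min — the shortest possible round trip.

There are 12 distinct closed tours to check (reversals are equivalent).
Base - N1 - N2 - N3 - N4 - Base: 21+20+15+22+29 = 107
Base - N1 - N2 - N4 - N3 - Base: 21+20+21+22+19 = 103
Base - N1 - N3 - N2 - N4 - Base: 21+30+15+21+29 = 116
Base - N1 - N3 - N4 - N2 - Base: 21+30+22+21+12 = 106
Base - N1 - N4 - N2 - N3 - Base: 21+8+21+15+19 = 84
Base - N1 - N4 - N3 - N2 - Base: 21+8+22+15+12 = 78
Base - N2 - N1 - N3 - N4 - Base: 12+20+30+22+29 = 113
Base - N2 - N1 - N4 - N3 - Base: 12+20+8+22+19 = 81
Base - N2 - N3 - N1 - N4 - Base: 12+15+30+8+29 = 94
Base - N2 - N4 - N1 - N3 - Base: 12+21+8+30+19 = 90
Base - N3 - N1 - N2 - N4 - Base: 19+30+20+21+29 = 119
Base - N3 - N2 - N1 - N4 - Base: 19+15+20+8+29 = 91
The minimum is 78.
One optimal route: Base → N1 → N4 → N3 → N2 → Base (or its reverse).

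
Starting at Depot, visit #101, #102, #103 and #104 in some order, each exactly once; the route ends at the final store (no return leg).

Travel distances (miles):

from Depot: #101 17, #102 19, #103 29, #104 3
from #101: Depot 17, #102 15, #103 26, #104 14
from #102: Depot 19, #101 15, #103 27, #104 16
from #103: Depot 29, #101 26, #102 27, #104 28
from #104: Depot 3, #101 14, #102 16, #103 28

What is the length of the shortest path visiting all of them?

There are 4! = 24 possible orderings.
Depot → #101 → #102 → #103 → #104: 17+15+27+28 = 87
Depot → #101 → #102 → #104 → #103: 17+15+16+28 = 76
Depot → #101 → #103 → #102 → #104: 17+26+27+16 = 86
Depot → #101 → #103 → #104 → #102: 17+26+28+16 = 87
Depot → #101 → #104 → #102 → #103: 17+14+16+27 = 74
Depot → #101 → #104 → #103 → #102: 17+14+28+27 = 86
Depot → #102 → #101 → #103 → #104: 19+15+26+28 = 88
Depot → #102 → #101 → #104 → #103: 19+15+14+28 = 76
Depot → #102 → #103 → #101 → #104: 19+27+26+14 = 86
Depot → #102 → #103 → #104 → #101: 19+27+28+14 = 88
Depot → #102 → #104 → #101 → #103: 19+16+14+26 = 75
Depot → #102 → #104 → #103 → #101: 19+16+28+26 = 89
Depot → #103 → #101 → #102 → #104: 29+26+15+16 = 86
Depot → #103 → #101 → #104 → #102: 29+26+14+16 = 85
… (10 more)
Depot → #104 → #101 → #102 → #103: 3+14+15+27 = 59  ← best
The minimum is 59.
One shortest path: Depot → #104 → #101 → #102 → #103.

Minimum one-way distance = 59 miles.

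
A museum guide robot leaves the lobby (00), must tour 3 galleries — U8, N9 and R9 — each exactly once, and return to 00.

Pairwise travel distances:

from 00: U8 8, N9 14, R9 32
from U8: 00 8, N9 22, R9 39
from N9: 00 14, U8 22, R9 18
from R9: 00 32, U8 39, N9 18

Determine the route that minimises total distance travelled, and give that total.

00 - U8 - N9 - R9 - 00: 8+22+18+32 = 80
00 - U8 - R9 - N9 - 00: 8+39+18+14 = 79
00 - N9 - U8 - R9 - 00: 14+22+39+32 = 107
The minimum is 79.
One optimal route: 00 → U8 → R9 → N9 → 00 (or its reverse).

Shortest round trip = 79.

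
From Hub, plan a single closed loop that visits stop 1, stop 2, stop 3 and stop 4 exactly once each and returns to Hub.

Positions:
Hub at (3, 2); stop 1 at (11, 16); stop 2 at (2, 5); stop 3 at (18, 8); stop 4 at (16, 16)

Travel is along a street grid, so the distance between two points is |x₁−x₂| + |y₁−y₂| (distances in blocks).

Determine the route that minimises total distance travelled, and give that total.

Hub→stop 1→stop 2→stop 3→stop 4→Hub: 22+20+19+10+27 = 98
Hub→stop 1→stop 2→stop 4→stop 3→Hub: 22+20+25+10+21 = 98
Hub→stop 1→stop 3→stop 2→stop 4→Hub: 22+15+19+25+27 = 108
Hub→stop 1→stop 3→stop 4→stop 2→Hub: 22+15+10+25+4 = 76
Hub→stop 1→stop 4→stop 2→stop 3→Hub: 22+5+25+19+21 = 92
Hub→stop 1→stop 4→stop 3→stop 2→Hub: 22+5+10+19+4 = 60
Hub→stop 2→stop 1→stop 3→stop 4→Hub: 4+20+15+10+27 = 76
Hub→stop 2→stop 1→stop 4→stop 3→Hub: 4+20+5+10+21 = 60
Hub→stop 2→stop 3→stop 1→stop 4→Hub: 4+19+15+5+27 = 70
Hub→stop 2→stop 4→stop 1→stop 3→Hub: 4+25+5+15+21 = 70
Hub→stop 3→stop 1→stop 2→stop 4→Hub: 21+15+20+25+27 = 108
Hub→stop 3→stop 2→stop 1→stop 4→Hub: 21+19+20+5+27 = 92
The minimum is 60.
One optimal route: Hub → stop 1 → stop 4 → stop 3 → stop 2 → Hub (or its reverse).

Shortest round trip = 60 blocks.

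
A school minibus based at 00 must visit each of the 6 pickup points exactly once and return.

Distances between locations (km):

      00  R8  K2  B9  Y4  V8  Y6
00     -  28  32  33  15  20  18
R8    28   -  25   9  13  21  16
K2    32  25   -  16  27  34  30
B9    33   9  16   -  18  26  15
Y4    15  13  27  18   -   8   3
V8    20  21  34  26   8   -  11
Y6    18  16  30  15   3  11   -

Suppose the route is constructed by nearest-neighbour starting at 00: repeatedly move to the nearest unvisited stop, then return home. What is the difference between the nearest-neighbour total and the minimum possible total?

The nearest-neighbour route is 3 km longer than optimal.

00: Y4=15, Y6=18, V8=20, R8=28, K2=32, B9=33 ⇒ Y4
Y4: Y6=3, V8=8, R8=13, B9=18, K2=27 ⇒ Y6
Y6: V8=11, B9=15, R8=16, K2=30 ⇒ V8
V8: R8=21, B9=26, K2=34 ⇒ R8
R8: B9=9, K2=25 ⇒ B9
B9: K2=16 ⇒ K2
NN route 00 → Y4 → Y6 → V8 → R8 → B9 → K2 → 00 costs 107.
Optimal: 00 → K2 → B9 → R8 → Y4 → Y6 → V8 → 00 costs 104 (by enumerating all 360 distinct tours).
Excess = 107 − 104 = 3.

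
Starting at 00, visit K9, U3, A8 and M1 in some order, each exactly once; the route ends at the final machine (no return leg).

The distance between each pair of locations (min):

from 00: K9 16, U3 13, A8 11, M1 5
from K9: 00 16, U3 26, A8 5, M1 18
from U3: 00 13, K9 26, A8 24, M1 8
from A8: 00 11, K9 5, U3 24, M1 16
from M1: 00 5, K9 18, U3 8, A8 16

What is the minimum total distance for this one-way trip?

Minimum one-way distance = 42 min.

There are 4! = 24 possible orderings.
00 → K9 → U3 → A8 → M1: 16+26+24+16 = 82
00 → K9 → U3 → M1 → A8: 16+26+8+16 = 66
00 → K9 → A8 → U3 → M1: 16+5+24+8 = 53
00 → K9 → A8 → M1 → U3: 16+5+16+8 = 45
00 → K9 → M1 → U3 → A8: 16+18+8+24 = 66
00 → K9 → M1 → A8 → U3: 16+18+16+24 = 74
00 → U3 → K9 → A8 → M1: 13+26+5+16 = 60
00 → U3 → K9 → M1 → A8: 13+26+18+16 = 73
00 → U3 → A8 → K9 → M1: 13+24+5+18 = 60
00 → U3 → A8 → M1 → K9: 13+24+16+18 = 71
00 → U3 → M1 → K9 → A8: 13+8+18+5 = 44
00 → U3 → M1 → A8 → K9: 13+8+16+5 = 42
00 → A8 → K9 → U3 → M1: 11+5+26+8 = 50
00 → A8 → K9 → M1 → U3: 11+5+18+8 = 42
… (10 more)
The minimum is 42.
One shortest path: 00 → U3 → M1 → A8 → K9.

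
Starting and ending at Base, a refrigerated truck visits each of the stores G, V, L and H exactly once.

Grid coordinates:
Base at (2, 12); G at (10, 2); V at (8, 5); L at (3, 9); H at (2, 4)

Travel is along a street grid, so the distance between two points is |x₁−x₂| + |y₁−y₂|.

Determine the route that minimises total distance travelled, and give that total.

With 4 stops there are 4!/2 = 12 distinct round trips (a route and its reverse cost the same).
Base→G→V→L→H→Base: 18+5+9+6+8 = 46
Base→G→V→H→L→Base: 18+5+7+6+4 = 40
Base→G→L→V→H→Base: 18+14+9+7+8 = 56
Base→G→L→H→V→Base: 18+14+6+7+13 = 58
Base→G→H→V→L→Base: 18+10+7+9+4 = 48
Base→G→H→L→V→Base: 18+10+6+9+13 = 56
Base→V→G→L→H→Base: 13+5+14+6+8 = 46
Base→V→G→H→L→Base: 13+5+10+6+4 = 38
Base→V→L→G→H→Base: 13+9+14+10+8 = 54
Base→V→H→G→L→Base: 13+7+10+14+4 = 48
Base→L→G→V→H→Base: 4+14+5+7+8 = 38
Base→L→V→G→H→Base: 4+9+5+10+8 = 36
The minimum is 36.
One optimal route: Base → L → V → G → H → Base (or its reverse).

36 — the shortest possible round trip.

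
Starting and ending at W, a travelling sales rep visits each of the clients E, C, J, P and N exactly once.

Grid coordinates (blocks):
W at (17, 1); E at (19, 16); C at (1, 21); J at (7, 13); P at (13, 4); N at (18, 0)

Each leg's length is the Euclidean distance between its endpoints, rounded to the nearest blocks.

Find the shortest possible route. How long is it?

There are 60 distinct closed tours to check (reversals are equivalent).
W - E - C - J - P - N - W: 15+19+10+11+6+1 = 62
W - E - C - J - N - P - W: 15+19+10+17+6+5 = 72
W - E - C - P - J - N - W: 15+19+21+11+17+1 = 84
W - E - C - P - N - J - W: 15+19+21+6+17+16 = 94
W - E - C - N - J - P - W: 15+19+27+17+11+5 = 94
W - E - C - N - P - J - W: 15+19+27+6+11+16 = 94
W - E - J - C - P - N - W: 15+12+10+21+6+1 = 65
W - E - J - C - N - P - W: 15+12+10+27+6+5 = 75
W - E - J - P - C - N - W: 15+12+11+21+27+1 = 87
W - E - J - P - N - C - W: 15+12+11+6+27+26 = 97
W - E - J - N - C - P - W: 15+12+17+27+21+5 = 97
W - E - J - N - P - C - W: 15+12+17+6+21+26 = 97
W - E - P - C - J - N - W: 15+13+21+10+17+1 = 77
W - E - P - C - N - J - W: 15+13+21+27+17+16 = 109
… (46 more)
The minimum is 62.
One optimal route: W → E → C → J → P → N → W (or its reverse).

Shortest round trip = 62 blocks.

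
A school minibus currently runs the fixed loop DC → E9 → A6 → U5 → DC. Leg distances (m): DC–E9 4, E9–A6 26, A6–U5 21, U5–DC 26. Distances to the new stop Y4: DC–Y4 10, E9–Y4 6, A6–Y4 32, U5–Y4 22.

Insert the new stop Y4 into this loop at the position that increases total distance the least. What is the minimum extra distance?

Insertion cost between consecutive stops i–j is d(i,Y4) + d(Y4,j) − d(i,j):
  between DC and E9: 10 + 6 − 4 = 12
  between E9 and A6: 6 + 32 − 26 = 12
  between A6 and U5: 32 + 22 − 21 = 33
  between U5 and DC: 22 + 10 − 26 = 6
Cheapest insertion is between U5 and DC, adding 6.
New total = 77 + 6 = 83.

+6 m — insert Y4 between U5 and DC.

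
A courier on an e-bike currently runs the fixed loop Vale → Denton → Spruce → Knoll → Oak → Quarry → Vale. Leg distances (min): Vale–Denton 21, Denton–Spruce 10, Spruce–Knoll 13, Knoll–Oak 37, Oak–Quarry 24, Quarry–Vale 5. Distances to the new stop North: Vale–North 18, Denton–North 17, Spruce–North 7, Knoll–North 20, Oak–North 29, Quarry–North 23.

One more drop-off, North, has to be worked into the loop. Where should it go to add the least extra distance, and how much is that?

Adding 12 min by placing North on the Knoll–Oak leg.

Insertion cost between consecutive stops i–j is d(i,North) + d(North,j) − d(i,j):
  between Vale and Denton: 18 + 17 − 21 = 14
  between Denton and Spruce: 17 + 7 − 10 = 14
  between Spruce and Knoll: 7 + 20 − 13 = 14
  between Knoll and Oak: 20 + 29 − 37 = 12
  between Oak and Quarry: 29 + 23 − 24 = 28
  between Quarry and Vale: 23 + 18 − 5 = 36
Cheapest insertion is between Knoll and Oak, adding 12.
New total = 110 + 12 = 122.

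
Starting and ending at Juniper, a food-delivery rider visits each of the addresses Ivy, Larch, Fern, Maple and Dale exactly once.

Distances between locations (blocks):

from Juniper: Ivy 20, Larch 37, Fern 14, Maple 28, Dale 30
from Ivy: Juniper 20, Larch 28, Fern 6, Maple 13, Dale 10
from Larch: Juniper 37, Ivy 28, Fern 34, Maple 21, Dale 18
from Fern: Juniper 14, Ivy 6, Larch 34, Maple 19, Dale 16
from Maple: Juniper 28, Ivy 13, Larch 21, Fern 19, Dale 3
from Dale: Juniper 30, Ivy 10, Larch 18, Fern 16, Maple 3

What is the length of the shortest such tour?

Minimum total distance: 91 blocks.

There are 60 distinct closed tours to check (reversals are equivalent).
Juniper-Ivy-Larch-Fern-Maple-Dale-Juniper: 20+28+34+19+3+30 = 134
Juniper-Ivy-Larch-Fern-Dale-Maple-Juniper: 20+28+34+16+3+28 = 129
Juniper-Ivy-Larch-Maple-Fern-Dale-Juniper: 20+28+21+19+16+30 = 134
Juniper-Ivy-Larch-Maple-Dale-Fern-Juniper: 20+28+21+3+16+14 = 102
Juniper-Ivy-Larch-Dale-Fern-Maple-Juniper: 20+28+18+16+19+28 = 129
Juniper-Ivy-Larch-Dale-Maple-Fern-Juniper: 20+28+18+3+19+14 = 102
Juniper-Ivy-Fern-Larch-Maple-Dale-Juniper: 20+6+34+21+3+30 = 114
Juniper-Ivy-Fern-Larch-Dale-Maple-Juniper: 20+6+34+18+3+28 = 109
Juniper-Ivy-Fern-Maple-Larch-Dale-Juniper: 20+6+19+21+18+30 = 114
Juniper-Ivy-Fern-Maple-Dale-Larch-Juniper: 20+6+19+3+18+37 = 103
Juniper-Ivy-Fern-Dale-Larch-Maple-Juniper: 20+6+16+18+21+28 = 109
Juniper-Ivy-Fern-Dale-Maple-Larch-Juniper: 20+6+16+3+21+37 = 103
Juniper-Ivy-Maple-Larch-Fern-Dale-Juniper: 20+13+21+34+16+30 = 134
Juniper-Ivy-Maple-Larch-Dale-Fern-Juniper: 20+13+21+18+16+14 = 102
… (46 more)
Juniper-Larch-Maple-Dale-Ivy-Fern-Juniper: 37+21+3+10+6+14 = 91  ← best
The minimum is 91.
One optimal route: Juniper → Larch → Maple → Dale → Ivy → Fern → Juniper (or its reverse).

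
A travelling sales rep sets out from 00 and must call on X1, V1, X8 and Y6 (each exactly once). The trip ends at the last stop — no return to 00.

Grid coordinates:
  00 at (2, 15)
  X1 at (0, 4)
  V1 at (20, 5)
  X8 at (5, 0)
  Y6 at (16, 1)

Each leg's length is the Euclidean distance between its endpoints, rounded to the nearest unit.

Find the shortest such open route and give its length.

34 — the minimum one-way total.

There are 4! = 24 possible orderings.
00 - X1 - V1 - X8 - Y6: 11+20+16+11 = 58
00 - X1 - V1 - Y6 - X8: 11+20+6+11 = 48
00 - X1 - X8 - V1 - Y6: 11+6+16+6 = 39
00 - X1 - X8 - Y6 - V1: 11+6+11+6 = 34
00 - X1 - Y6 - V1 - X8: 11+16+6+16 = 49
00 - X1 - Y6 - X8 - V1: 11+16+11+16 = 54
00 - V1 - X1 - X8 - Y6: 21+20+6+11 = 58
00 - V1 - X1 - Y6 - X8: 21+20+16+11 = 68
00 - V1 - X8 - X1 - Y6: 21+16+6+16 = 59
00 - V1 - X8 - Y6 - X1: 21+16+11+16 = 64
00 - V1 - Y6 - X1 - X8: 21+6+16+6 = 49
00 - V1 - Y6 - X8 - X1: 21+6+11+6 = 44
00 - X8 - X1 - V1 - Y6: 15+6+20+6 = 47
00 - X8 - X1 - Y6 - V1: 15+6+16+6 = 43
… (10 more)
The minimum is 34.
One shortest path: 00 → X1 → X8 → Y6 → V1.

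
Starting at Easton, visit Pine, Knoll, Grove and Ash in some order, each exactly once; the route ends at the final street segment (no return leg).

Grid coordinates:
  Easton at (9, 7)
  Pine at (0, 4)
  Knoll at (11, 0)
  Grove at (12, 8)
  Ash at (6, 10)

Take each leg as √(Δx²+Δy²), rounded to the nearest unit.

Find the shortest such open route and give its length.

There are 4! = 24 possible orderings.
Easton → Pine → Knoll → Grove → Ash: 9+12+8+6 = 35
Easton → Pine → Knoll → Ash → Grove: 9+12+11+6 = 38
Easton → Pine → Grove → Knoll → Ash: 9+13+8+11 = 41
Easton → Pine → Grove → Ash → Knoll: 9+13+6+11 = 39
Easton → Pine → Ash → Knoll → Grove: 9+8+11+8 = 36
Easton → Pine → Ash → Grove → Knoll: 9+8+6+8 = 31
Easton → Knoll → Pine → Grove → Ash: 7+12+13+6 = 38
Easton → Knoll → Pine → Ash → Grove: 7+12+8+6 = 33
Easton → Knoll → Grove → Pine → Ash: 7+8+13+8 = 36
Easton → Knoll → Grove → Ash → Pine: 7+8+6+8 = 29
Easton → Knoll → Ash → Pine → Grove: 7+11+8+13 = 39
Easton → Knoll → Ash → Grove → Pine: 7+11+6+13 = 37
Easton → Grove → Pine → Knoll → Ash: 3+13+12+11 = 39
Easton → Grove → Pine → Ash → Knoll: 3+13+8+11 = 35
… (10 more)
The minimum is 29.
One shortest path: Easton → Knoll → Grove → Ash → Pine.

Minimum one-way distance = 29.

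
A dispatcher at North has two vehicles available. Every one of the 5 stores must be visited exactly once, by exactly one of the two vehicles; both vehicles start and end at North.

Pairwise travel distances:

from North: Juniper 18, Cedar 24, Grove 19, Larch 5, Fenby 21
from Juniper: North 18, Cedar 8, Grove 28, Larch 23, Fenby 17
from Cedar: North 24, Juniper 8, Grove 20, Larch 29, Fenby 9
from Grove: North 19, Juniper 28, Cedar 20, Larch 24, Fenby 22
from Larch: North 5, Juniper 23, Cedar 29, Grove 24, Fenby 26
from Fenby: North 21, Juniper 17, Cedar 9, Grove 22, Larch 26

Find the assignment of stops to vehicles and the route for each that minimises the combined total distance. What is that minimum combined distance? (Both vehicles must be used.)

86 — the smallest possible combined total.

Try each way of splitting the stops between the two vehicles (each non-empty) and, for each split, find the best tour for each vehicle:
  {Juniper} + {Cedar, Grove, Larch, Fenby}: 36 + 79 = 115
  {Cedar} + {Juniper, Grove, Larch, Fenby}: 48 + 86 = 134
  {Juniper, Cedar} + {Grove, Larch, Fenby}: 50 + 72 = 122
  {Grove} + {Juniper, Cedar, Larch, Fenby}: 38 + 66 = 104
  {Juniper, Grove} + {Cedar, Larch, Fenby}: 65 + 64 = 129
  {Cedar, Grove} + {Juniper, Larch, Fenby}: 63 + 66 = 129
  … (15 splits in total)
  {Larch} + {Juniper, Cedar, Grove, Fenby}: 10 + 76 = 86  ← best
Best: vehicle 1 North → Larch → North = 10; vehicle 2 North → Juniper → Cedar → Fenby → Grove → North = 76; combined 86.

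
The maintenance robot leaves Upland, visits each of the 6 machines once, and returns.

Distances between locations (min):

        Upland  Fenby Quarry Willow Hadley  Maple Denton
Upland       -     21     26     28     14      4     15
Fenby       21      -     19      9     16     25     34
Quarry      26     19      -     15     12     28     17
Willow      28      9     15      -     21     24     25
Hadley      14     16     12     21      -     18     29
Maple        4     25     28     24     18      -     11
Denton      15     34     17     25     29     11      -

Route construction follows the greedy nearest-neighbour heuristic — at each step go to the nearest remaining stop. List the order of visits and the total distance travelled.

97 min along Upland → Maple → Denton → Quarry → Hadley → Fenby → Willow → Upland.

From Upland: distances to unvisited — Maple=4, Hadley=14, Denton=15, Fenby=21, Quarry=26, Willow=28. Nearest is Maple (4).
From Maple: distances to unvisited — Denton=11, Hadley=18, Willow=24, Fenby=25, Quarry=28. Nearest is Denton (11).
From Denton: distances to unvisited — Quarry=17, Willow=25, Hadley=29, Fenby=34. Nearest is Quarry (17).
From Quarry: distances to unvisited — Hadley=12, Willow=15, Fenby=19. Nearest is Hadley (12).
From Hadley: distances to unvisited — Fenby=16, Willow=21. Nearest is Fenby (16).
From Fenby: distances to unvisited — Willow=9. Nearest is Willow (9).
Return Willow→Upland: 28.
Total = 4 + 11 + 17 + 12 + 16 + 9 + 28 = 97.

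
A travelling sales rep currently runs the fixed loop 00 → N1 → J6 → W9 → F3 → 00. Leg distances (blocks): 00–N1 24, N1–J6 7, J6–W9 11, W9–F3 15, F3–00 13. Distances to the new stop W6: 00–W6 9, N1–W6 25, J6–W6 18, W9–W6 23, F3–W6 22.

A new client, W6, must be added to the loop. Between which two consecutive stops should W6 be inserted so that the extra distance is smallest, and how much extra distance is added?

Insertion cost between consecutive stops i–j is d(i,W6) + d(W6,j) − d(i,j):
  between 00 and N1: 9 + 25 − 24 = 10
  between N1 and J6: 25 + 18 − 7 = 36
  between J6 and W9: 18 + 23 − 11 = 30
  between W9 and F3: 23 + 22 − 15 = 30
  between F3 and 00: 22 + 9 − 13 = 18
Cheapest insertion is between 00 and N1, adding 10.
New total = 70 + 10 = 80.

Adding 10 blocks by placing W6 on the 00–N1 leg.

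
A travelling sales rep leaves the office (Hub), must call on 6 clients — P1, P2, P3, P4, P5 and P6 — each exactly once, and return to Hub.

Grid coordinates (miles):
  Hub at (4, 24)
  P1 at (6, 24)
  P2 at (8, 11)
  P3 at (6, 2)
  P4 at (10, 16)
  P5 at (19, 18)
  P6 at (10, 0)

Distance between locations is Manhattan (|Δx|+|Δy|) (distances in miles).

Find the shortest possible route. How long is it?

With 6 stops there are 6!/2 = 360 distinct round trips (a route and its reverse cost the same).
Hub → P1 → P2 → P3 → P4 → P5 → P6 → Hub: 2+15+11+18+11+27+30 = 114
Hub → P1 → P2 → P3 → P4 → P6 → P5 → Hub: 2+15+11+18+16+27+21 = 110
Hub → P1 → P2 → P3 → P5 → P4 → P6 → Hub: 2+15+11+29+11+16+30 = 114
Hub → P1 → P2 → P3 → P5 → P6 → P4 → Hub: 2+15+11+29+27+16+14 = 114
Hub → P1 → P2 → P3 → P6 → P4 → P5 → Hub: 2+15+11+6+16+11+21 = 82
Hub → P1 → P2 → P3 → P6 → P5 → P4 → Hub: 2+15+11+6+27+11+14 = 86
Hub → P1 → P2 → P4 → P3 → P5 → P6 → Hub: 2+15+7+18+29+27+30 = 128
Hub → P1 → P2 → P4 → P3 → P6 → P5 → Hub: 2+15+7+18+6+27+21 = 96
… (352 more)
The minimum is 82.
One optimal route: Hub → P1 → P2 → P3 → P6 → P4 → P5 → Hub (or its reverse).

Minimum total distance: 82 miles.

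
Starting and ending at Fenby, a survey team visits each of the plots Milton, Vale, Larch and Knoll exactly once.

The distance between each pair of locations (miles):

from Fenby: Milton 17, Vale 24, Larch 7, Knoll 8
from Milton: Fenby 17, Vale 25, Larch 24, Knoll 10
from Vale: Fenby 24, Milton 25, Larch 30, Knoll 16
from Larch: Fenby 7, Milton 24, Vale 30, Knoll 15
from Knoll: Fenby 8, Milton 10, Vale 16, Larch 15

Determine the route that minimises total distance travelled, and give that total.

Shortest round trip = 80 miles.

Fenby-Milton-Vale-Larch-Knoll-Fenby: 17+25+30+15+8 = 95
Fenby-Milton-Vale-Knoll-Larch-Fenby: 17+25+16+15+7 = 80
Fenby-Milton-Larch-Vale-Knoll-Fenby: 17+24+30+16+8 = 95
Fenby-Milton-Larch-Knoll-Vale-Fenby: 17+24+15+16+24 = 96
Fenby-Milton-Knoll-Vale-Larch-Fenby: 17+10+16+30+7 = 80
Fenby-Milton-Knoll-Larch-Vale-Fenby: 17+10+15+30+24 = 96
Fenby-Vale-Milton-Larch-Knoll-Fenby: 24+25+24+15+8 = 96
Fenby-Vale-Milton-Knoll-Larch-Fenby: 24+25+10+15+7 = 81
Fenby-Vale-Larch-Milton-Knoll-Fenby: 24+30+24+10+8 = 96
Fenby-Vale-Knoll-Milton-Larch-Fenby: 24+16+10+24+7 = 81
Fenby-Larch-Milton-Vale-Knoll-Fenby: 7+24+25+16+8 = 80
Fenby-Larch-Vale-Milton-Knoll-Fenby: 7+30+25+10+8 = 80
The minimum is 80.
One optimal route: Fenby → Milton → Vale → Knoll → Larch → Fenby (or its reverse).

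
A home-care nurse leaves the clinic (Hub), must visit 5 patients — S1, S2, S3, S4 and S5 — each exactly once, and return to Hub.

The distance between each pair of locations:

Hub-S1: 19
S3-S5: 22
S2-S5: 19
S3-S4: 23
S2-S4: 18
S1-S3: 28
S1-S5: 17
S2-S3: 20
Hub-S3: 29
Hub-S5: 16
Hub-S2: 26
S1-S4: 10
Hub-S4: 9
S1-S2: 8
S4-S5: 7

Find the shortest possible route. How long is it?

Hub - S1 - S2 - S3 - S4 - S5 - Hub: 19+8+20+23+7+16 = 93
Hub - S1 - S2 - S3 - S5 - S4 - Hub: 19+8+20+22+7+9 = 85
Hub - S1 - S2 - S4 - S3 - S5 - Hub: 19+8+18+23+22+16 = 106
Hub - S1 - S2 - S4 - S5 - S3 - Hub: 19+8+18+7+22+29 = 103
Hub - S1 - S2 - S5 - S3 - S4 - Hub: 19+8+19+22+23+9 = 100
Hub - S1 - S2 - S5 - S4 - S3 - Hub: 19+8+19+7+23+29 = 105
Hub - S1 - S3 - S2 - S4 - S5 - Hub: 19+28+20+18+7+16 = 108
Hub - S1 - S3 - S2 - S5 - S4 - Hub: 19+28+20+19+7+9 = 102
Hub - S1 - S3 - S4 - S2 - S5 - Hub: 19+28+23+18+19+16 = 123
Hub - S1 - S3 - S4 - S5 - S2 - Hub: 19+28+23+7+19+26 = 122
Hub - S1 - S3 - S5 - S2 - S4 - Hub: 19+28+22+19+18+9 = 115
Hub - S1 - S3 - S5 - S4 - S2 - Hub: 19+28+22+7+18+26 = 120
Hub - S1 - S4 - S2 - S3 - S5 - Hub: 19+10+18+20+22+16 = 105
Hub - S1 - S4 - S2 - S5 - S3 - Hub: 19+10+18+19+22+29 = 117
… (46 more)
The minimum is 85.
One optimal route: Hub → S1 → S2 → S3 → S5 → S4 → Hub (or its reverse).

85 — the shortest possible round trip.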